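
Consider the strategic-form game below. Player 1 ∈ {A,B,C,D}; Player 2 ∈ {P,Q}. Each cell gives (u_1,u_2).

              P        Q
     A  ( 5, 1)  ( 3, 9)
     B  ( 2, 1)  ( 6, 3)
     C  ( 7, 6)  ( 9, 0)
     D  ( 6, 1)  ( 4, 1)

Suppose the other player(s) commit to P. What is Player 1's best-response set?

argmax u_1 = {C}

u_1(A vs P) = 5
u_1(B vs P) = 2
u_1(C vs P) = 7
u_1(D vs P) = 6
max payoff 7 at {C}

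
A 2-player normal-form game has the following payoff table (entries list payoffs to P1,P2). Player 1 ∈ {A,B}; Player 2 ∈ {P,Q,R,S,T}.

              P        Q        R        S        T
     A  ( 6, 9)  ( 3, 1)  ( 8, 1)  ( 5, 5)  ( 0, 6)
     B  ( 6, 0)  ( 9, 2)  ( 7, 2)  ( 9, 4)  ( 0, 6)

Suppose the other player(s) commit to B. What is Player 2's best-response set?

P2 best: {T}

u_2(P vs B) = 0
u_2(Q vs B) = 2
u_2(R vs B) = 2
u_2(S vs B) = 4
u_2(T vs B) = 6
max payoff 6 at {T}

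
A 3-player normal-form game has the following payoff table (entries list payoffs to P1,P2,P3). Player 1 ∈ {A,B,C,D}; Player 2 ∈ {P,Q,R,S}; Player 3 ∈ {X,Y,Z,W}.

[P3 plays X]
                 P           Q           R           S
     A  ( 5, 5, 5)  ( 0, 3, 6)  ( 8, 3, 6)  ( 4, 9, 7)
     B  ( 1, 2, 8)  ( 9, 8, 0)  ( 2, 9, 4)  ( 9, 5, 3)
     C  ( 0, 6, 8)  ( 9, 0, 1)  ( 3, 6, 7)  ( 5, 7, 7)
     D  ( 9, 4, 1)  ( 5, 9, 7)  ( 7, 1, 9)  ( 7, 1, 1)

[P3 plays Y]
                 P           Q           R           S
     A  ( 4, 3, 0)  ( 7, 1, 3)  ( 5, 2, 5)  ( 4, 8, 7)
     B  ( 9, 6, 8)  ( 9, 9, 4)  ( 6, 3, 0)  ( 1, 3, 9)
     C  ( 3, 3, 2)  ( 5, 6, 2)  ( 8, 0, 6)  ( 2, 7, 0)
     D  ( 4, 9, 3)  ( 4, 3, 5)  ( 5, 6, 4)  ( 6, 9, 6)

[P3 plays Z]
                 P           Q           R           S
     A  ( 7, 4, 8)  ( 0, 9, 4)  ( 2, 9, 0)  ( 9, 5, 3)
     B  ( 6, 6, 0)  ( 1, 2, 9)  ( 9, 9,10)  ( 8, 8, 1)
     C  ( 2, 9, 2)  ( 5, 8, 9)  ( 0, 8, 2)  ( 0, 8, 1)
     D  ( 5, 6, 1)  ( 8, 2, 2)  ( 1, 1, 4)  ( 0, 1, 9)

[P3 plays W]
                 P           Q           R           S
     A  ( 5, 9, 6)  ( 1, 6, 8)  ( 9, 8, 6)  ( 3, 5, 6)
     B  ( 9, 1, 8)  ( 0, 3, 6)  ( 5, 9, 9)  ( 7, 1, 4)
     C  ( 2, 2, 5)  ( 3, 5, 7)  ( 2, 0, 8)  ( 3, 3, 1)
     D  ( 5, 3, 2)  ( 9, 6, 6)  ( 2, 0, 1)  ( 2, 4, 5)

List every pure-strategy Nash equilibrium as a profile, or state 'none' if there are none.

NE set: (B,R,Z)

(A,P,X): not NE [P1→D gives 9>5; P2→S gives 9>5; P3→Z gives 8>5]
(A,P,Y): not NE [P1→B gives 9>4; P2→S gives 8>3; P3→Z gives 8>0]
(A,P,Z): not NE [P2→R gives 9>4]
(A,P,W): not NE [P1→B gives 9>5; P3→Z gives 8>6]
(A,Q,X): not NE [P1→C gives 9>0; P2→S gives 9>3; P3→W gives 8>6]
(A,Q,Y): not NE [P1→B gives 9>7; P2→S gives 8>1; P3→W gives 8>3]
(A,Q,Z): not NE [P1→D gives 8>0; P3→W gives 8>4]
(A,Q,W): not NE [P1→D gives 9>1; P2→P gives 9>6]
(A,R,X): not NE [P2→S gives 9>3]
(A,R,Y): not NE [P1→C gives 8>5; P2→S gives 8>2; P3→W gives 6>5]
(A,R,Z): not NE [P1→B gives 9>2; P3→W gives 6>0]
(A,R,W): not NE [P2→P gives 9>8]
(A,S,X): not NE [P1→B gives 9>4]
(A,S,Y): not NE [P1→D gives 6>4]
(A,S,Z): not NE [P2→R gives 9>5; P3→Y gives 7>3]
(A,S,W): not NE [P1→B gives 7>3; P2→P gives 9>5; P3→Y gives 7>6]
(B,P,X): not NE [P1→D gives 9>1; P2→R gives 9>2]
(B,P,Y): not NE [P2→Q gives 9>6]
(B,P,Z): not NE [P1→A gives 7>6; P2→R gives 9>6; P3→W gives 8>0]
(B,P,W): not NE [P2→R gives 9>1]
(B,Q,X): not NE [P2→R gives 9>8; P3→Z gives 9>0]
(B,Q,Y): not NE [P3→Z gives 9>4]
(B,Q,Z): not NE [P1→D gives 8>1; P2→R gives 9>2]
(B,Q,W): not NE [P1→D gives 9>0; P2→R gives 9>3; P3→Z gives 9>6]
(B,R,X): not NE [P1→A gives 8>2; P3→Z gives 10>4]
(B,R,Y): not NE [P1→C gives 8>6; P2→Q gives 9>3; P3→Z gives 10>0]
(B,R,Z): NE
(B,R,W): not NE [P1→A gives 9>5; P3→Z gives 10>9]
(B,S,X): not NE [P2→R gives 9>5; P3→Y gives 9>3]
(B,S,Y): not NE [P1→D gives 6>1; P2→Q gives 9>3]
(B,S,Z): not NE [P1→A gives 9>8; P2→R gives 9>8; P3→Y gives 9>1]
(B,S,W): not NE [P2→R gives 9>1; P3→Y gives 9>4]
(C,P,X): not NE [P1→D gives 9>0; P2→S gives 7>6]
(C,P,Y): not NE [P1→B gives 9>3; P2→S gives 7>3; P3→X gives 8>2]
(C,P,Z): not NE [P1→A gives 7>2; P3→X gives 8>2]
(C,P,W): not NE [P1→B gives 9>2; P2→Q gives 5>2; P3→X gives 8>5]
(C,Q,X): not NE [P2→S gives 7>0; P3→Z gives 9>1]
(C,Q,Y): not NE [P1→B gives 9>5; P2→S gives 7>6; P3→Z gives 9>2]
(C,Q,Z): not NE [P1→D gives 8>5; P2→P gives 9>8]
(C,Q,W): not NE [P1→D gives 9>3; P3→Z gives 9>7]
(C,R,X): not NE [P1→A gives 8>3; P2→S gives 7>6; P3→W gives 8>7]
(C,R,Y): not NE [P2→S gives 7>0; P3→W gives 8>6]
(C,R,Z): not NE [P1→B gives 9>0; P2→P gives 9>8; P3→W gives 8>2]
(C,R,W): not NE [P1→A gives 9>2; P2→Q gives 5>0]
(C,S,X): not NE [P1→B gives 9>5]
(C,S,Y): not NE [P1→D gives 6>2; P3→X gives 7>0]
(C,S,Z): not NE [P1→A gives 9>0; P2→P gives 9>8; P3→X gives 7>1]
(C,S,W): not NE [P1→B gives 7>3; P2→Q gives 5>3; P3→X gives 7>1]
(D,P,X): not NE [P2→Q gives 9>4; P3→Y gives 3>1]
(D,P,Y): not NE [P1→B gives 9>4]
(D,P,Z): not NE [P1→A gives 7>5; P3→Y gives 3>1]
(D,P,W): not NE [P1→B gives 9>5; P2→Q gives 6>3; P3→Y gives 3>2]
(D,Q,X): not NE [P1→C gives 9>5]
(D,Q,Y): not NE [P1→B gives 9>4; P2→S gives 9>3; P3→X gives 7>5]
(D,Q,Z): not NE [P2→P gives 6>2; P3→X gives 7>2]
(D,Q,W): not NE [P3→X gives 7>6]
(D,R,X): not NE [P1→A gives 8>7; P2→Q gives 9>1]
(D,R,Y): not NE [P1→C gives 8>5; P2→S gives 9>6; P3→X gives 9>4]
(D,R,Z): not NE [P1→B gives 9>1; P2→P gives 6>1; P3→X gives 9>4]
(D,R,W): not NE [P1→A gives 9>2; P2→Q gives 6>0; P3→X gives 9>1]
(D,S,X): not NE [P1→B gives 9>7; P2→Q gives 9>1; P3→Z gives 9>1]
(D,S,Y): not NE [P3→Z gives 9>6]
(D,S,Z): not NE [P1→A gives 9>0; P2→P gives 6>1]
(D,S,W): not NE [P1→B gives 7>2; P2→Q gives 6>4; P3→Z gives 9>5]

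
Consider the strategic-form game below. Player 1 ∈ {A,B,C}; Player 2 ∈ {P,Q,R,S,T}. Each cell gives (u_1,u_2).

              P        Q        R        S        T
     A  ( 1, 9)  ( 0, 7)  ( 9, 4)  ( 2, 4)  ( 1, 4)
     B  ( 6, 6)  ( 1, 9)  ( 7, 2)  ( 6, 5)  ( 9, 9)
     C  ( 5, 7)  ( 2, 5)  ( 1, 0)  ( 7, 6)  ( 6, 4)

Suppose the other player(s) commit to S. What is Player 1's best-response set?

u_1(A vs S) = 2
u_1(B vs S) = 6
u_1(C vs S) = 7
max payoff 7 at {C}

P1 best: {C}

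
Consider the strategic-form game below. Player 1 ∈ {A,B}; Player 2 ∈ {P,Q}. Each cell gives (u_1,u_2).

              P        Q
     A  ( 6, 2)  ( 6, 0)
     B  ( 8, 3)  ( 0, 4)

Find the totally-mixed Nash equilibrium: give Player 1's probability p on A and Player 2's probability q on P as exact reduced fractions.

P1 mixes 1/3 on A; P2 mixes 3/4 on P

P1 indiff ⇒ q·6+(1-q)·6 = q·8+(1-q)·0 ⇒ q(-2) = (1-q)(-6) ⇒ q = 3/4
P2 indiff ⇒ p·2+(1-p)·3 = p·0+(1-p)·4 ⇒ p(2) = (1-p)(1) ⇒ p = 1/3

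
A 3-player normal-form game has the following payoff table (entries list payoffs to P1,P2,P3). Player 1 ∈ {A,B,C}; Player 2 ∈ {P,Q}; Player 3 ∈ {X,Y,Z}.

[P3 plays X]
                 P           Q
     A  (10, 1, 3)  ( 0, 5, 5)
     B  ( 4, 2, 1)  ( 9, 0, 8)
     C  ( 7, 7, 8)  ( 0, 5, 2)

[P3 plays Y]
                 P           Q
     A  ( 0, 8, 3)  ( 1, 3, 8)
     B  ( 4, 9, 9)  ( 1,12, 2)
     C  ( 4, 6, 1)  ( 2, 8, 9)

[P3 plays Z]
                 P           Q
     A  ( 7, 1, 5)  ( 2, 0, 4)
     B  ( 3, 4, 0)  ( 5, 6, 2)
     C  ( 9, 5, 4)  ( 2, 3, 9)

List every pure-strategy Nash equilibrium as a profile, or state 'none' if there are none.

NE set: (C,Q,Y)

(A,P,X): not NE [P2→Q gives 5>1; P3→Z gives 5>3]
(A,P,Y): not NE [P1→C gives 4>0; P3→Z gives 5>3]
(A,P,Z): not NE [P1→C gives 9>7]
(A,Q,X): not NE [P1→B gives 9>0; P3→Y gives 8>5]
(A,Q,Y): not NE [P1→C gives 2>1; P2→P gives 8>3]
(A,Q,Z): not NE [P1→B gives 5>2; P2→P gives 1>0; P3→Y gives 8>4]
(B,P,X): not NE [P1→A gives 10>4; P3→Y gives 9>1]
(B,P,Y): not NE [P2→Q gives 12>9]
(B,P,Z): not NE [P1→C gives 9>3; P2→Q gives 6>4; P3→Y gives 9>0]
(B,Q,X): not NE [P2→P gives 2>0]
(B,Q,Y): not NE [P1→C gives 2>1; P3→X gives 8>2]
(B,Q,Z): not NE [P3→X gives 8>2]
(C,P,X): not NE [P1→A gives 10>7]
(C,P,Y): not NE [P2→Q gives 8>6; P3→X gives 8>1]
(C,P,Z): not NE [P3→X gives 8>4]
(C,Q,X): not NE [P1→B gives 9>0; P2→P gives 7>5; P3→Z gives 9>2]
(C,Q,Y): NE
(C,Q,Z): not NE [P1→B gives 5>2; P2→P gives 5>3]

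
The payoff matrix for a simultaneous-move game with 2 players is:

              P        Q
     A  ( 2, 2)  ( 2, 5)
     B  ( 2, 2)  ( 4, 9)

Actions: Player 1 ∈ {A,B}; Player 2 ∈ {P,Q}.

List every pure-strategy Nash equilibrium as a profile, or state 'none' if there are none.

(A,P): not NE [P2→Q gives 5>2]
(A,Q): not NE [P1→B gives 4>2]
(B,P): not NE [P2→Q gives 9>2]
(B,Q): NE

Nash profiles: (B,Q)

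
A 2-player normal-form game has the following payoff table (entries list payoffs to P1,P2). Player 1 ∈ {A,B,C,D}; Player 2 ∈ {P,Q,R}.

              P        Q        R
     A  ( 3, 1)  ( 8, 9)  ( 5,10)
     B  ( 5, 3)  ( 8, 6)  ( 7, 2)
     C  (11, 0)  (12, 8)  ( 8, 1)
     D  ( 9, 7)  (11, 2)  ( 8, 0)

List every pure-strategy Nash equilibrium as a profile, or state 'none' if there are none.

PSNE = {(C,Q)}

(A,P): not NE [P1→C gives 11>3; P2→R gives 10>1]
(A,Q): not NE [P1→C gives 12>8; P2→R gives 10>9]
(A,R): not NE [P1→D gives 8>5]
(B,P): not NE [P1→C gives 11>5; P2→Q gives 6>3]
(B,Q): not NE [P1→C gives 12>8]
(B,R): not NE [P1→D gives 8>7; P2→Q gives 6>2]
(C,P): not NE [P2→Q gives 8>0]
(C,Q): NE
(C,R): not NE [P2→Q gives 8>1]
(D,P): not NE [P1→C gives 11>9]
(D,Q): not NE [P1→C gives 12>11; P2→P gives 7>2]
(D,R): not NE [P2→P gives 7>0]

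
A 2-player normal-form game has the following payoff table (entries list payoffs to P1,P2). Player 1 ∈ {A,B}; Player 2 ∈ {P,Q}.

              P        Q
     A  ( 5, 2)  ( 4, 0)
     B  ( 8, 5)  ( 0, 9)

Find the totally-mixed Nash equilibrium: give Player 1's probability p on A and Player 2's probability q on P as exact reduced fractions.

p=2/3, q=4/7

P1 indiff ⇒ q·5+(1-q)·4 = q·8+(1-q)·0 ⇒ q(-3) = (1-q)(-4) ⇒ q = 4/7
P2 indiff ⇒ p·2+(1-p)·5 = p·0+(1-p)·9 ⇒ p(2) = (1-p)(4) ⇒ p = 2/3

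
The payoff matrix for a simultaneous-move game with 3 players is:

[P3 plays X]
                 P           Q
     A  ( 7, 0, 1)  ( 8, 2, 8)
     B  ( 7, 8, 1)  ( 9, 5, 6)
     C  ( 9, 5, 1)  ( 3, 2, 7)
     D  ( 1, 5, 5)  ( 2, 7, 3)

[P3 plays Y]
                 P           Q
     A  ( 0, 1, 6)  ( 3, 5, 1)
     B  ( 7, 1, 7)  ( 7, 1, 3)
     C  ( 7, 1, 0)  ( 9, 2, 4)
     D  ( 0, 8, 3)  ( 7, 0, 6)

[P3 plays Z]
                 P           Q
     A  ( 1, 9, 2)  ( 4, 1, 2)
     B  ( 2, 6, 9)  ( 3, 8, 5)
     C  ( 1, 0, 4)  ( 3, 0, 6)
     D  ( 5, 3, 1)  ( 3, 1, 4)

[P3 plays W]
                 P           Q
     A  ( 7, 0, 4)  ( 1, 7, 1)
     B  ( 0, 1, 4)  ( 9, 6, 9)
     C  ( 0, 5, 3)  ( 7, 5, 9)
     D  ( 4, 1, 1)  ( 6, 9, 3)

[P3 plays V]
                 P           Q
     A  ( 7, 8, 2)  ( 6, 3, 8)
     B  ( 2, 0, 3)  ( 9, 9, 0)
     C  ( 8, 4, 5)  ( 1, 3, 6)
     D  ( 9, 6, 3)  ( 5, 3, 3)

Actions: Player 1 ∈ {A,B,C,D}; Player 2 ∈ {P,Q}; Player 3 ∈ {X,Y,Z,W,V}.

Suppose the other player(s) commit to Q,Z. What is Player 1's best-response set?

u_1(A vs Q,Z) = 4
u_1(B vs Q,Z) = 3
u_1(C vs Q,Z) = 3
u_1(D vs Q,Z) = 3
max payoff 4 at {A}

argmax u_1 = {A}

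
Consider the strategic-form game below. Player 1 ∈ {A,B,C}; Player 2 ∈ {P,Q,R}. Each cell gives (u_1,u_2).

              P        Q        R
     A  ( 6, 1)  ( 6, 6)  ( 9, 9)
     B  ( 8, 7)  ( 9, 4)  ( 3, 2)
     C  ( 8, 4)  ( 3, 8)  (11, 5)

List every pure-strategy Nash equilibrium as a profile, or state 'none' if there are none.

Nash profiles: (B,P)

(A,P): not NE [P1→C gives 8>6; P2→R gives 9>1]
(A,Q): not NE [P1→B gives 9>6; P2→R gives 9>6]
(A,R): not NE [P1→C gives 11>9]
(B,P): NE
(B,Q): not NE [P2→P gives 7>4]
(B,R): not NE [P1→C gives 11>3; P2→P gives 7>2]
(C,P): not NE [P2→Q gives 8>4]
(C,Q): not NE [P1→B gives 9>3]
(C,R): not NE [P2→Q gives 8>5]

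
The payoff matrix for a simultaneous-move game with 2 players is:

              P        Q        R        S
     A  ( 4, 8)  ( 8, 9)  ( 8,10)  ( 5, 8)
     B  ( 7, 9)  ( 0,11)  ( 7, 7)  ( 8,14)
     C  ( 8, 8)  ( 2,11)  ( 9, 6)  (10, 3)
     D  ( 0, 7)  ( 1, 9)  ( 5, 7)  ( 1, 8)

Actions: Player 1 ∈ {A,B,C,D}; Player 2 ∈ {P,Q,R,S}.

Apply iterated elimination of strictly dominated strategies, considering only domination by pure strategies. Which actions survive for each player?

P1 drop B (C beats it: P:8>7 Q:2>0 R:9>7 S:10>8)
P1 drop D (A beats it: P:4>0 Q:8>1 R:8>5 S:5>1)
P2 drop P (Q beats it: A:9>8 C:11>8)
P2 drop S (Q beats it: A:9>8 C:11>3)
P1→{A,C} P2→{Q,R}

Remaining: P1:{A,C} P2:{Q,R}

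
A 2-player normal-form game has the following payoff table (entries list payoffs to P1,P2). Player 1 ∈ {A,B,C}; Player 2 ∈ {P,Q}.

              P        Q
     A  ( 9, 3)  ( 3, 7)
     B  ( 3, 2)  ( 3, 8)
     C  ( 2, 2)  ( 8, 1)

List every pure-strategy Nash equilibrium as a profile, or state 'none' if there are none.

(A,P): not NE [P2→Q gives 7>3]
(A,Q): not NE [P1→C gives 8>3]
(B,P): not NE [P1→A gives 9>3; P2→Q gives 8>2]
(B,Q): not NE [P1→C gives 8>3]
(C,P): not NE [P1→A gives 9>2]
(C,Q): not NE [P2→P gives 2>1]

PSNE: ∅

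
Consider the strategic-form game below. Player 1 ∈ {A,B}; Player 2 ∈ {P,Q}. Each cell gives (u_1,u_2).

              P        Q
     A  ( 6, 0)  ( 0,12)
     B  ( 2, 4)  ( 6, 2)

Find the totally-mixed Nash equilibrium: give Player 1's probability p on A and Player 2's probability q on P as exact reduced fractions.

P1 mixes 1/7 on A; P2 mixes 3/5 on P

P1 indiff ⇒ q·6+(1-q)·0 = q·2+(1-q)·6 ⇒ q(4) = (1-q)(6) ⇒ q = 3/5
P2 indiff ⇒ p·0+(1-p)·4 = p·12+(1-p)·2 ⇒ p(-12) = (1-p)(-2) ⇒ p = 1/7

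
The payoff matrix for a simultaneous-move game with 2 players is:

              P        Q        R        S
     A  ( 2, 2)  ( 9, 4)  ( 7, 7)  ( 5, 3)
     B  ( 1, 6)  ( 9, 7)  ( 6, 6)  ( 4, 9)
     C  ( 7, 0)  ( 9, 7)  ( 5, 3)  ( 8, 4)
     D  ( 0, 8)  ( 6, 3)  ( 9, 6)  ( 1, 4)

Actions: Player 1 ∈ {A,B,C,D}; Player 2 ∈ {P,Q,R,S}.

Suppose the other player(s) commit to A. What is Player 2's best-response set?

u_2(P vs A) = 2
u_2(Q vs A) = 4
u_2(R vs A) = 7
u_2(S vs A) = 3
max payoff 7 at {R}

P2 best: {R}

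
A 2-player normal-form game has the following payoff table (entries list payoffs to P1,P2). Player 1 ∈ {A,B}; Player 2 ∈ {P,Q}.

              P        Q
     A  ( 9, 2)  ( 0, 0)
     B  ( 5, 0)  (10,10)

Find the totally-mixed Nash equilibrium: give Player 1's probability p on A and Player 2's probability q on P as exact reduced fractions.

P1 mixes 5/6 on A; P2 mixes 5/7 on P

P1 indiff ⇒ q·9+(1-q)·0 = q·5+(1-q)·10 ⇒ q(4) = (1-q)(10) ⇒ q = 5/7
P2 indiff ⇒ p·2+(1-p)·0 = p·0+(1-p)·10 ⇒ p(2) = (1-p)(10) ⇒ p = 5/6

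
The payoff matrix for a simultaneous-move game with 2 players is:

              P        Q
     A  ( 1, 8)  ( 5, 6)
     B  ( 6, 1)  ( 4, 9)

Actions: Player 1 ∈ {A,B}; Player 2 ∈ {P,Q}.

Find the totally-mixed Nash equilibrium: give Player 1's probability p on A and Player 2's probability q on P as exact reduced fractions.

P1 mixes 4/5 on A; P2 mixes 1/6 on P

P1 indiff ⇒ q·1+(1-q)·5 = q·6+(1-q)·4 ⇒ q(-5) = (1-q)(-1) ⇒ q = 1/6
P2 indiff ⇒ p·8+(1-p)·1 = p·6+(1-p)·9 ⇒ p(2) = (1-p)(8) ⇒ p = 4/5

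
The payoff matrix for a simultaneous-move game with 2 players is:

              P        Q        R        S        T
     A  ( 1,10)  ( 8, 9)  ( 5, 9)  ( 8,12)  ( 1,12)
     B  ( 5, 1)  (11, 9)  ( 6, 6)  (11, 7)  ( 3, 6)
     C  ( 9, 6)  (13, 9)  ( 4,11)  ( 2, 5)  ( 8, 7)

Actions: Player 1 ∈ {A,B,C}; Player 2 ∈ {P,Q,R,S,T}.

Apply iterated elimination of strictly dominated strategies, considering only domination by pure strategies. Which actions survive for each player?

Remaining: P1:{B,C} P2:{Q,R}

P1 drop A (B beats it: P:5>1 Q:11>8 R:6>5 S:11>8 T:3>1)
P2 drop P (Q beats it: B:9>1 C:9>6)
P2 drop S (Q beats it: B:9>7 C:9>5)
P2 drop T (Q beats it: B:9>6 C:9>7)
P1→{B,C} P2→{Q,R}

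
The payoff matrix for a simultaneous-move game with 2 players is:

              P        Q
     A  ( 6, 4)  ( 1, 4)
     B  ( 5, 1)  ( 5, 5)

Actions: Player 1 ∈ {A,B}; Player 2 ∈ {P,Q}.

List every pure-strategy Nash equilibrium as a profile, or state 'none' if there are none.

PSNE = {(A,P), (B,Q)}

(A,P): NE
(A,Q): not NE [P1→B gives 5>1]
(B,P): not NE [P1→A gives 6>5; P2→Q gives 5>1]
(B,Q): NE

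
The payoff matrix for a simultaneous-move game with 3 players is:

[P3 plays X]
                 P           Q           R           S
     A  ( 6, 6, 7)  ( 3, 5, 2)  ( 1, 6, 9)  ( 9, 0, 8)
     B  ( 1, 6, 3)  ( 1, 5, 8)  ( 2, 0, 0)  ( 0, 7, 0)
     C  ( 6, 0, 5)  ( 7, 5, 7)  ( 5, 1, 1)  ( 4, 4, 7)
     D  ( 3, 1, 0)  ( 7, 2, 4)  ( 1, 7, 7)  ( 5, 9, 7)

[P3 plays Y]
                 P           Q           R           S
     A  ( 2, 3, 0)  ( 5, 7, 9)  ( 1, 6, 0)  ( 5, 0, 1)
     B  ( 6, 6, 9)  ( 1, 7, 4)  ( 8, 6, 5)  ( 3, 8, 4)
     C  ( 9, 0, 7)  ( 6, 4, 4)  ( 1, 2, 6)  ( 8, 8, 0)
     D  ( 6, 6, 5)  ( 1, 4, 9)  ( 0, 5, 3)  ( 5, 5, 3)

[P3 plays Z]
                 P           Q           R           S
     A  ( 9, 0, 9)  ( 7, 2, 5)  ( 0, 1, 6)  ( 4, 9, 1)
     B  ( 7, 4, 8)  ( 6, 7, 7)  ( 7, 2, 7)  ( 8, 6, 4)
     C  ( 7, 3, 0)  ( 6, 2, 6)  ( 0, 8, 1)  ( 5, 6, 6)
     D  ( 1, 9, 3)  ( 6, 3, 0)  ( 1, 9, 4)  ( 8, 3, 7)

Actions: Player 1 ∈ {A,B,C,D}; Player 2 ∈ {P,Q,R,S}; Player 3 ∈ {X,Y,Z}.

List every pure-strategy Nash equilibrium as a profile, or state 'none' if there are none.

(A,P,X): not NE [P3→Z gives 9>7]
(A,P,Y): not NE [P1→C gives 9>2; P2→Q gives 7>3; P3→Z gives 9>0]
(A,P,Z): not NE [P2→S gives 9>0]
(A,Q,X): not NE [P1→D gives 7>3; P2→R gives 6>5; P3→Y gives 9>2]
(A,Q,Y): not NE [P1→C gives 6>5]
(A,Q,Z): not NE [P2→S gives 9>2; P3→Y gives 9>5]
(A,R,X): not NE [P1→C gives 5>1]
(A,R,Y): not NE [P1→B gives 8>1; P2→Q gives 7>6; P3→X gives 9>0]
(A,R,Z): not NE [P1→B gives 7>0; P2→S gives 9>1; P3→X gives 9>6]
(A,S,X): not NE [P2→R gives 6>0]
(A,S,Y): not NE [P1→C gives 8>5; P2→Q gives 7>0; P3→X gives 8>1]
(A,S,Z): not NE [P1→D gives 8>4; P3→X gives 8>1]
(B,P,X): not NE [P1→C gives 6>1; P2→S gives 7>6; P3→Y gives 9>3]
(B,P,Y): not NE [P1→C gives 9>6; P2→S gives 8>6]
(B,P,Z): not NE [P1→A gives 9>7; P2→Q gives 7>4; P3→Y gives 9>8]
(B,Q,X): not NE [P1→D gives 7>1; P2→S gives 7>5]
(B,Q,Y): not NE [P1→C gives 6>1; P2→S gives 8>7; P3→X gives 8>4]
(B,Q,Z): not NE [P1→A gives 7>6; P3→X gives 8>7]
(B,R,X): not NE [P1→C gives 5>2; P2→S gives 7>0; P3→Z gives 7>0]
(B,R,Y): not NE [P2→S gives 8>6; P3→Z gives 7>5]
(B,R,Z): not NE [P2→Q gives 7>2]
(B,S,X): not NE [P1→A gives 9>0; P3→Z gives 4>0]
(B,S,Y): not NE [P1→C gives 8>3]
(B,S,Z): not NE [P2→Q gives 7>6]
(C,P,X): not NE [P2→Q gives 5>0; P3→Y gives 7>5]
(C,P,Y): not NE [P2→S gives 8>0]
(C,P,Z): not NE [P1→A gives 9>7; P2→R gives 8>3; P3→Y gives 7>0]
(C,Q,X): NE
(C,Q,Y): not NE [P2→S gives 8>4; P3→X gives 7>4]
(C,Q,Z): not NE [P1→A gives 7>6; P2→R gives 8>2; P3→X gives 7>6]
(C,R,X): not NE [P2→Q gives 5>1; P3→Y gives 6>1]
(C,R,Y): not NE [P1→B gives 8>1; P2→S gives 8>2]
(C,R,Z): not NE [P1→B gives 7>0; P3→Y gives 6>1]
(C,S,X): not NE [P1→A gives 9>4; P2→Q gives 5>4]
(C,S,Y): not NE [P3→X gives 7>0]
(C,S,Z): not NE [P1→D gives 8>5; P2→R gives 8>6; P3→X gives 7>6]
(D,P,X): not NE [P1→C gives 6>3; P2→S gives 9>1; P3→Y gives 5>0]
(D,P,Y): not NE [P1→C gives 9>6]
(D,P,Z): not NE [P1→A gives 9>1; P3→Y gives 5>3]
(D,Q,X): not NE [P2→S gives 9>2; P3→Y gives 9>4]
(D,Q,Y): not NE [P1→C gives 6>1; P2→P gives 6>4]
(D,Q,Z): not NE [P1→A gives 7>6; P2→R gives 9>3; P3→Y gives 9>0]
(D,R,X): not NE [P1→C gives 5>1; P2→S gives 9>7]
(D,R,Y): not NE [P1→B gives 8>0; P2→P gives 6>5; P3→X gives 7>3]
(D,R,Z): not NE [P1→B gives 7>1; P3→X gives 7>4]
(D,S,X): not NE [P1→A gives 9>5]
(D,S,Y): not NE [P1→C gives 8>5; P2→P gives 6>5; P3→Z gives 7>3]
(D,S,Z): not NE [P2→R gives 9>3]

NE set: (C,Q,X)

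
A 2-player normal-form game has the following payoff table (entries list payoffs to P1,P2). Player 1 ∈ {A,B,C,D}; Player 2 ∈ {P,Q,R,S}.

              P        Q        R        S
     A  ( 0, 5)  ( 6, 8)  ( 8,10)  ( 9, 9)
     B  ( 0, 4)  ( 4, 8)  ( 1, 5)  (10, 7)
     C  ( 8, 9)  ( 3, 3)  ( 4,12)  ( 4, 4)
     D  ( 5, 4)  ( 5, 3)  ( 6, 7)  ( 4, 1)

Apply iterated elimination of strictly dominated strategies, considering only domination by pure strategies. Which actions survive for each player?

P2 drop P (R beats it: A:10>5 B:5>4 C:12>9 D:7>4)
P1 drop C (A beats it: Q:6>3 R:8>4 S:9>4)
P1 drop D (A beats it: Q:6>5 R:8>6 S:9>4)
P1→{A,B} P2→{Q,R,S}

IESDS → P1:{A,B} P2:{Q,R,S}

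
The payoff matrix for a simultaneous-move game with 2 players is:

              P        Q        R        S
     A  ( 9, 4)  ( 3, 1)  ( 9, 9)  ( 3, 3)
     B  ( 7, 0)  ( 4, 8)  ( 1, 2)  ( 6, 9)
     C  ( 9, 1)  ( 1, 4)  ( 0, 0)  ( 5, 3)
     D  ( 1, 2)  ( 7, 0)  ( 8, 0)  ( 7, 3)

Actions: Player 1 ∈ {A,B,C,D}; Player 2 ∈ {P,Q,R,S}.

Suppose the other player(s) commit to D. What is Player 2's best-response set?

argmax u_2 = {S}

u_2(P vs D) = 2
u_2(Q vs D) = 0
u_2(R vs D) = 0
u_2(S vs D) = 3
max payoff 3 at {S}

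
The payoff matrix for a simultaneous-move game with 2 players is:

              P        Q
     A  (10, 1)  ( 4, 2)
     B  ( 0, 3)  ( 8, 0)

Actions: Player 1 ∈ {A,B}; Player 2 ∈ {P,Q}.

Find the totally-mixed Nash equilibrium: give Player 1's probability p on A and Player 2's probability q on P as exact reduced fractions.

(p,q) = (3/4, 2/7)

P1 indiff ⇒ q·10+(1-q)·4 = q·0+(1-q)·8 ⇒ q(10) = (1-q)(4) ⇒ q = 2/7
P2 indiff ⇒ p·1+(1-p)·3 = p·2+(1-p)·0 ⇒ p(-1) = (1-p)(-3) ⇒ p = 3/4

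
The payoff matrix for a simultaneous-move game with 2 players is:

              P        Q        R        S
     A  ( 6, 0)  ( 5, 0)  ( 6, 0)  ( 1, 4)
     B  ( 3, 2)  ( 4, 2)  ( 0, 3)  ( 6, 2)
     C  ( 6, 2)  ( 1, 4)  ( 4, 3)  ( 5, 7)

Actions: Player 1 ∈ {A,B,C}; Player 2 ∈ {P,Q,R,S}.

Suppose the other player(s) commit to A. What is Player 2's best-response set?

P2 best: {S}

u_2(P vs A) = 0
u_2(Q vs A) = 0
u_2(R vs A) = 0
u_2(S vs A) = 4
max payoff 4 at {S}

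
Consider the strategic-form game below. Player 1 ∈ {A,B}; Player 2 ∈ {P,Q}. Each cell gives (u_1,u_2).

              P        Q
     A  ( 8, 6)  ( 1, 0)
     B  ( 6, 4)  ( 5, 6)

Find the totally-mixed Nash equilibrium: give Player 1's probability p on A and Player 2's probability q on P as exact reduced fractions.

p=1/4, q=2/3

P1 indiff ⇒ q·8+(1-q)·1 = q·6+(1-q)·5 ⇒ q(2) = (1-q)(4) ⇒ q = 2/3
P2 indiff ⇒ p·6+(1-p)·4 = p·0+(1-p)·6 ⇒ p(6) = (1-p)(2) ⇒ p = 1/4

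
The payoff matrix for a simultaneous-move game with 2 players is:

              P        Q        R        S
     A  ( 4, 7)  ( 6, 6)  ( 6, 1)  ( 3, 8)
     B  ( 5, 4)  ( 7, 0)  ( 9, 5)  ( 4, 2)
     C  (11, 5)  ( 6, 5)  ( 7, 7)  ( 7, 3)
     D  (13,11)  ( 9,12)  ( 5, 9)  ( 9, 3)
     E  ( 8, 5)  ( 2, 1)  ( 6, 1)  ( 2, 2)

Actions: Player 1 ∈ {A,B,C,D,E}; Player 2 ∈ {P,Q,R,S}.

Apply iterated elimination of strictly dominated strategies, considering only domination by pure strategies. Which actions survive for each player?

Survivors P1:{B,C,D} P2:{P,Q,R}

P1 drop A (B beats it: P:5>4 Q:7>6 R:9>6 S:4>3)
P1 drop E (C beats it: P:11>8 Q:6>2 R:7>6 S:7>2)
P2 drop S (P beats it: B:4>2 C:5>3 D:11>3)
P1→{B,C,D} P2→{P,Q,R}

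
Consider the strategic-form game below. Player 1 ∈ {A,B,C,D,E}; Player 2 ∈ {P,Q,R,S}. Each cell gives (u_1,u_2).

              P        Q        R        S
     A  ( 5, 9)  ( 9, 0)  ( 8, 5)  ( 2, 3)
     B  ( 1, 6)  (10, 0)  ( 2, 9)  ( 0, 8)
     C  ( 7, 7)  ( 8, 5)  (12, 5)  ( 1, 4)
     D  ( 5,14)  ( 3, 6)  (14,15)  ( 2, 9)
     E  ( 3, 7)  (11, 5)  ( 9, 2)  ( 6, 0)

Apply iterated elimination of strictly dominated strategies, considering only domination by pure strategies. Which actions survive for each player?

P1 drop B (E beats it: P:3>1 Q:11>10 R:9>2 S:6>0)
P2 drop Q (P beats it: A:9>0 C:7>5 D:14>6 E:7>5)
P2 drop S (P beats it: A:9>3 C:7>4 D:14>9 E:7>0)
P1 drop A (C beats it: P:7>5 R:12>8)
P1 drop E (C beats it: P:7>3 R:12>9)
P1→{C,D} P2→{P,R}

Remaining: P1:{C,D} P2:{P,R}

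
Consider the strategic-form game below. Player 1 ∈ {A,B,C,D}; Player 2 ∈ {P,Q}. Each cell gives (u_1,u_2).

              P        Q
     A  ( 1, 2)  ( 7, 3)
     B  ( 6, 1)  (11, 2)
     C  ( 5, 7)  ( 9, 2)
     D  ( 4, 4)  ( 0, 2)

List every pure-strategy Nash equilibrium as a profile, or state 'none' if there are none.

(A,P): not NE [P1→B gives 6>1; P2→Q gives 3>2]
(A,Q): not NE [P1→B gives 11>7]
(B,P): not NE [P2→Q gives 2>1]
(B,Q): NE
(C,P): not NE [P1→B gives 6>5]
(C,Q): not NE [P1→B gives 11>9; P2→P gives 7>2]
(D,P): not NE [P1→B gives 6>4]
(D,Q): not NE [P1→B gives 11>0; P2→P gives 4>2]

Nash profiles: (B,Q)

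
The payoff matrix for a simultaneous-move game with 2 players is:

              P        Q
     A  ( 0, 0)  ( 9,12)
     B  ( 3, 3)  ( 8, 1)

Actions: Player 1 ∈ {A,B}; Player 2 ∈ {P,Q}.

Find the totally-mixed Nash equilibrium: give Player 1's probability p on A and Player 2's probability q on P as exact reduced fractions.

p=1/7, q=1/4

P1 indiff ⇒ q·0+(1-q)·9 = q·3+(1-q)·8 ⇒ q(-3) = (1-q)(-1) ⇒ q = 1/4
P2 indiff ⇒ p·0+(1-p)·3 = p·12+(1-p)·1 ⇒ p(-12) = (1-p)(-2) ⇒ p = 1/7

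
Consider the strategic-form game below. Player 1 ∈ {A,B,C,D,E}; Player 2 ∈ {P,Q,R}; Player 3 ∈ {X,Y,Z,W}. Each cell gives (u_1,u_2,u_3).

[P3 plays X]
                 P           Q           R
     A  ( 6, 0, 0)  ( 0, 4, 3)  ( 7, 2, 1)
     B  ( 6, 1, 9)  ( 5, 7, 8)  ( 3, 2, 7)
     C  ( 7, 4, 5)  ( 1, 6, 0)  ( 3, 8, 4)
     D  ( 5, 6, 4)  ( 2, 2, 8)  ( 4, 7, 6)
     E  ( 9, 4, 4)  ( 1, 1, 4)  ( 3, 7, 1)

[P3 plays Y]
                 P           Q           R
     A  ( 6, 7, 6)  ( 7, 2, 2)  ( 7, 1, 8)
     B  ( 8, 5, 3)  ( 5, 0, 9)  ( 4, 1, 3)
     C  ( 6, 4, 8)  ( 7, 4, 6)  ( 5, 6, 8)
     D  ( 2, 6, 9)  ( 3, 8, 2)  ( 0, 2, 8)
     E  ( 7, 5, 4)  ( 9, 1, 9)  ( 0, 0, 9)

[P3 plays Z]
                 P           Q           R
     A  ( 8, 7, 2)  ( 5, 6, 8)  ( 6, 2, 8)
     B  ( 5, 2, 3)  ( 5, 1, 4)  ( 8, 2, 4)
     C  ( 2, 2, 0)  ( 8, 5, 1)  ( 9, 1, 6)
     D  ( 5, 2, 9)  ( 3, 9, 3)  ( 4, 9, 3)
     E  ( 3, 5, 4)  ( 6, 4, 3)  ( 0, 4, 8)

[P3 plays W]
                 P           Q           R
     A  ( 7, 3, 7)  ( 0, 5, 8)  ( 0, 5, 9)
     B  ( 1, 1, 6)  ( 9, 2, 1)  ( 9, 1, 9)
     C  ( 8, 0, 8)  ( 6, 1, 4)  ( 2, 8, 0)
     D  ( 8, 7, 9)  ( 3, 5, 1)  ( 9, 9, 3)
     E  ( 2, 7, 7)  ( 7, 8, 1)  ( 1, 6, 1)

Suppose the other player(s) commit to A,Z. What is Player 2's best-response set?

u_2(P vs A,Z) = 7
u_2(Q vs A,Z) = 6
u_2(R vs A,Z) = 2
max payoff 7 at {P}

argmax u_2 = {P}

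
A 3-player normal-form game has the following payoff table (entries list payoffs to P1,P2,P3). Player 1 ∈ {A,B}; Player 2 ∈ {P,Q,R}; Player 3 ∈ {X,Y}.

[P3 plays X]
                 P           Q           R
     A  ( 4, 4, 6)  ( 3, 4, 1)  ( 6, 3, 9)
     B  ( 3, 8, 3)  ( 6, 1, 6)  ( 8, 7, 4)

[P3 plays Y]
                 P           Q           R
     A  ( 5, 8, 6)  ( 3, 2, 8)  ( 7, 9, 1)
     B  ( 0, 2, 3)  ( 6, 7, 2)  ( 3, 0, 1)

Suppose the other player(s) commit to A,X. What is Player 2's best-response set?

argmax u_2 = {P,Q}

u_2(P vs A,X) = 4
u_2(Q vs A,X) = 4
u_2(R vs A,X) = 3
max payoff 4 at {P,Q}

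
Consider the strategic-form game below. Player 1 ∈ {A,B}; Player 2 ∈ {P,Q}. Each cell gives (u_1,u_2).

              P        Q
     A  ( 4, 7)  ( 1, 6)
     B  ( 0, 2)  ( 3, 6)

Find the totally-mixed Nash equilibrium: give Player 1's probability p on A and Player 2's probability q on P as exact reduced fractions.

p=4/5, q=1/3

P1 indiff ⇒ q·4+(1-q)·1 = q·0+(1-q)·3 ⇒ q(4) = (1-q)(2) ⇒ q = 1/3
P2 indiff ⇒ p·7+(1-p)·2 = p·6+(1-p)·6 ⇒ p(1) = (1-p)(4) ⇒ p = 4/5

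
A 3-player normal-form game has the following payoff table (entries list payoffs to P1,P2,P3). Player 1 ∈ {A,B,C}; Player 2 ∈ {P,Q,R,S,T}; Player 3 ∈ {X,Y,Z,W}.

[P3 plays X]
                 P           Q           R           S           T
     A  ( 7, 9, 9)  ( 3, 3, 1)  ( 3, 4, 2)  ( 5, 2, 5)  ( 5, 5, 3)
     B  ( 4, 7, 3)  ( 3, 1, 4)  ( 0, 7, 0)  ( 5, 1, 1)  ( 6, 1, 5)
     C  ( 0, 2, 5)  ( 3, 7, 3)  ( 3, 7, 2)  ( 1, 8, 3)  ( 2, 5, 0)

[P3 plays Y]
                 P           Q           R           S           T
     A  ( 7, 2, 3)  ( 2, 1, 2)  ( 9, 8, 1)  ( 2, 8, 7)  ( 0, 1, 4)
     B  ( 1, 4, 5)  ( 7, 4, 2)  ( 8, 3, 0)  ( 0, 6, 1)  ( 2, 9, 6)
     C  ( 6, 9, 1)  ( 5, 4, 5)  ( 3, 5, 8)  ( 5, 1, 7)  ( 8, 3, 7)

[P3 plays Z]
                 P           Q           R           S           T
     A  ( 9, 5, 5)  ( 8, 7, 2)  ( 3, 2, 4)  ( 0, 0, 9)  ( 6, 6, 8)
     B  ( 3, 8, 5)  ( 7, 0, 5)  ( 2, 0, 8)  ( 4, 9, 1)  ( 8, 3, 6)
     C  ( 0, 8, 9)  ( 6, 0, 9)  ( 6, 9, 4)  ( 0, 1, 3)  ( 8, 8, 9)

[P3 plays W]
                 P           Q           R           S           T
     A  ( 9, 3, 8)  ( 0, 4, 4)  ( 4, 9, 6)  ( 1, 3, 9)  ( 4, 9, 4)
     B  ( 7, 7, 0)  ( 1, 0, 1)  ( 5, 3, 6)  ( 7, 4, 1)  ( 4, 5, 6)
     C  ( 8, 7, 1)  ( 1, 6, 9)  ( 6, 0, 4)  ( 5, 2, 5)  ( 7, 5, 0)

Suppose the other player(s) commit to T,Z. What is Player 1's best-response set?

P1 best: {B,C}

u_1(A vs T,Z) = 6
u_1(B vs T,Z) = 8
u_1(C vs T,Z) = 8
max payoff 8 at {B,C}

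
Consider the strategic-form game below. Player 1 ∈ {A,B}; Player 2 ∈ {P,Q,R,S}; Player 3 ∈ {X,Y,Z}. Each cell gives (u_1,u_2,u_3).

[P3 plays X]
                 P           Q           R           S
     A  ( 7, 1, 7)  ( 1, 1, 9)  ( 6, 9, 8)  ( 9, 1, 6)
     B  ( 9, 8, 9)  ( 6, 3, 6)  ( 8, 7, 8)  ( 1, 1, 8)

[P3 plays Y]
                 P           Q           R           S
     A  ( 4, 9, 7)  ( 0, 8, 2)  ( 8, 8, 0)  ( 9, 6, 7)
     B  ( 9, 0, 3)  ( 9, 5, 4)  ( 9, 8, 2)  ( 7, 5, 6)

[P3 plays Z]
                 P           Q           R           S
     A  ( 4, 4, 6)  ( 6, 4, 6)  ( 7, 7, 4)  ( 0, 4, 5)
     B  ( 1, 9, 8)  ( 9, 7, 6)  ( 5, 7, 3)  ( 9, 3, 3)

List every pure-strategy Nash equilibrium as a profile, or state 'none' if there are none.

NE set: (B,P,X)

(A,P,X): not NE [P1→B gives 9>7; P2→R gives 9>1]
(A,P,Y): not NE [P1→B gives 9>4]
(A,P,Z): not NE [P2→R gives 7>4; P3→Y gives 7>6]
(A,Q,X): not NE [P1→B gives 6>1; P2→R gives 9>1]
(A,Q,Y): not NE [P1→B gives 9>0; P2→P gives 9>8; P3→X gives 9>2]
(A,Q,Z): not NE [P1→B gives 9>6; P2→R gives 7>4; P3→X gives 9>6]
(A,R,X): not NE [P1→B gives 8>6]
(A,R,Y): not NE [P1→B gives 9>8; P2→P gives 9>8; P3→X gives 8>0]
(A,R,Z): not NE [P3→X gives 8>4]
(A,S,X): not NE [P2→R gives 9>1; P3→Y gives 7>6]
(A,S,Y): not NE [P2→P gives 9>6]
(A,S,Z): not NE [P1→B gives 9>0; P2→R gives 7>4; P3→Y gives 7>5]
(B,P,X): NE
(B,P,Y): not NE [P2→R gives 8>0; P3→X gives 9>3]
(B,P,Z): not NE [P1→A gives 4>1; P3→X gives 9>8]
(B,Q,X): not NE [P2→P gives 8>3]
(B,Q,Y): not NE [P2→R gives 8>5; P3→Z gives 6>4]
(B,Q,Z): not NE [P2→P gives 9>7]
(B,R,X): not NE [P2→P gives 8>7]
(B,R,Y): not NE [P3→X gives 8>2]
(B,R,Z): not NE [P1→A gives 7>5; P2→P gives 9>7; P3→X gives 8>3]
(B,S,X): not NE [P1→A gives 9>1; P2→P gives 8>1]
(B,S,Y): not NE [P1→A gives 9>7; P2→R gives 8>5; P3→X gives 8>6]
(B,S,Z): not NE [P2→P gives 9>3; P3→X gives 8>3]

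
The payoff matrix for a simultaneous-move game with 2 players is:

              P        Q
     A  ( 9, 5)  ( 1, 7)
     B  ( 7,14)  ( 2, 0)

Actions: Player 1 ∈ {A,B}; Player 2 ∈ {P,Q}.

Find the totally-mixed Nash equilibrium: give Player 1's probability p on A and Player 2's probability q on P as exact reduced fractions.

P1 mixes 7/8 on A; P2 mixes 1/3 on P

P1 indiff ⇒ q·9+(1-q)·1 = q·7+(1-q)·2 ⇒ q(2) = (1-q)(1) ⇒ q = 1/3
P2 indiff ⇒ p·5+(1-p)·14 = p·7+(1-p)·0 ⇒ p(-2) = (1-p)(-14) ⇒ p = 7/8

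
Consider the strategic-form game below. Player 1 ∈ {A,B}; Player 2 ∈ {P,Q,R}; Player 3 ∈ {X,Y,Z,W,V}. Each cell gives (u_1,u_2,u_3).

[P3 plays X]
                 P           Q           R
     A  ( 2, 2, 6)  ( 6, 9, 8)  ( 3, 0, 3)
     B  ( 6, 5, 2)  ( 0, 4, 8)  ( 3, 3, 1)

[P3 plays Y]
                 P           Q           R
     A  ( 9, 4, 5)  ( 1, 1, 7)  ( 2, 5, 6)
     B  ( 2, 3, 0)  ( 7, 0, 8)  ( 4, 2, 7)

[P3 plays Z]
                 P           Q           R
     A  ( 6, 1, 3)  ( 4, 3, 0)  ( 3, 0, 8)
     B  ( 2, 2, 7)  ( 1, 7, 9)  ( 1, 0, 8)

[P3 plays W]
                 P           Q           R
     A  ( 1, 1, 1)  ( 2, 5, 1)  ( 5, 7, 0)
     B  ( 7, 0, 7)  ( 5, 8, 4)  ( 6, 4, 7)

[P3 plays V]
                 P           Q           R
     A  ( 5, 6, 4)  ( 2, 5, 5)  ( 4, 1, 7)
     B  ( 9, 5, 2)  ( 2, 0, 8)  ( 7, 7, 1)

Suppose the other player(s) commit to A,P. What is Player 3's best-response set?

u_3(X vs A,P) = 6
u_3(Y vs A,P) = 5
u_3(Z vs A,P) = 3
u_3(W vs A,P) = 1
u_3(V vs A,P) = 4
max payoff 6 at {X}

argmax u_3 = {X}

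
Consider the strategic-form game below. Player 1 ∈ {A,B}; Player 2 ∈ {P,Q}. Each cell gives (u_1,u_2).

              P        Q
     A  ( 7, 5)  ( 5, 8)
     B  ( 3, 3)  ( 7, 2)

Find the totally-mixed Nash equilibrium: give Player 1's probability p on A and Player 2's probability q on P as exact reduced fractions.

P1 indiff ⇒ q·7+(1-q)·5 = q·3+(1-q)·7 ⇒ q(4) = (1-q)(2) ⇒ q = 1/3
P2 indiff ⇒ p·5+(1-p)·3 = p·8+(1-p)·2 ⇒ p(-3) = (1-p)(-1) ⇒ p = 1/4

p=1/4, q=1/3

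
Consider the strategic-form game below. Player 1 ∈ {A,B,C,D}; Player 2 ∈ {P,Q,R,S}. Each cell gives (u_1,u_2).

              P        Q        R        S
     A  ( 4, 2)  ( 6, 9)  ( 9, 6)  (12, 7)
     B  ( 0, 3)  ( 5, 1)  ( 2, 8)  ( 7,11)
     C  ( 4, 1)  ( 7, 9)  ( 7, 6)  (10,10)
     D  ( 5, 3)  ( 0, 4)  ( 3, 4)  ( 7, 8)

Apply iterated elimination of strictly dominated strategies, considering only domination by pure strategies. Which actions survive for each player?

Survivors P1:{A,C} P2:{Q,S}

P1 drop B (A beats it: P:4>0 Q:6>5 R:9>2 S:12>7)
P2 drop P (Q beats it: A:9>2 C:9>1 D:4>3)
P1 drop D (A beats it: Q:6>0 R:9>3 S:12>7)
P2 drop R (Q beats it: A:9>6 C:9>6)
P1→{A,C} P2→{Q,S}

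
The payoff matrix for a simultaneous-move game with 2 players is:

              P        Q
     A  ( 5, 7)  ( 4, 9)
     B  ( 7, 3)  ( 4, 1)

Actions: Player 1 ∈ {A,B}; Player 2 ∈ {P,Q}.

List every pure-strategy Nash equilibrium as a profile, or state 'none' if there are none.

PSNE = {(A,Q), (B,P)}

(A,P): not NE [P1→B gives 7>5; P2→Q gives 9>7]
(A,Q): NE
(B,P): NE
(B,Q): not NE [P2→P gives 3>1]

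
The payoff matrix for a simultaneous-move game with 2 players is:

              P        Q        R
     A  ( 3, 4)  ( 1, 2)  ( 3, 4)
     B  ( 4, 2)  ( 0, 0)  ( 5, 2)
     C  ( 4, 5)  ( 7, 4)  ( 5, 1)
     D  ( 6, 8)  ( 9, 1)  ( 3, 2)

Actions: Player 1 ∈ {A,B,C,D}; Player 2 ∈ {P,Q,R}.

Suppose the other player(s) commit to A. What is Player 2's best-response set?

argmax u_2 = {P,R}

u_2(P vs A) = 4
u_2(Q vs A) = 2
u_2(R vs A) = 4
max payoff 4 at {P,R}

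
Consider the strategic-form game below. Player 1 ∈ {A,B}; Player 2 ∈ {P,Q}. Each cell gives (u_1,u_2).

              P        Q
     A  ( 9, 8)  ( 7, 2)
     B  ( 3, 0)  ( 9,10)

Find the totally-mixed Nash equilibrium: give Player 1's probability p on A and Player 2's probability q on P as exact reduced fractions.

P1 indiff ⇒ q·9+(1-q)·7 = q·3+(1-q)·9 ⇒ q(6) = (1-q)(2) ⇒ q = 1/4
P2 indiff ⇒ p·8+(1-p)·0 = p·2+(1-p)·10 ⇒ p(6) = (1-p)(10) ⇒ p = 5/8

P1 mixes 5/8 on A; P2 mixes 1/4 on P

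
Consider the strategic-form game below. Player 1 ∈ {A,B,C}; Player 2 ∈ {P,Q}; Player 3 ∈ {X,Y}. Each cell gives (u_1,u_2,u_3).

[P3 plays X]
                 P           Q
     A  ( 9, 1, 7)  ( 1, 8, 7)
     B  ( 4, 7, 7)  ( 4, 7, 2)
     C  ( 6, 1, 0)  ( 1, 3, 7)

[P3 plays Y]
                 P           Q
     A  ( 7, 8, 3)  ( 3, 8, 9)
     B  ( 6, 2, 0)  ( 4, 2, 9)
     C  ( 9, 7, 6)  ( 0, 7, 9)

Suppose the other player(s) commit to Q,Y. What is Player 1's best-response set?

u_1(A vs Q,Y) = 3
u_1(B vs Q,Y) = 4
u_1(C vs Q,Y) = 0
max payoff 4 at {B}

argmax u_1 = {B}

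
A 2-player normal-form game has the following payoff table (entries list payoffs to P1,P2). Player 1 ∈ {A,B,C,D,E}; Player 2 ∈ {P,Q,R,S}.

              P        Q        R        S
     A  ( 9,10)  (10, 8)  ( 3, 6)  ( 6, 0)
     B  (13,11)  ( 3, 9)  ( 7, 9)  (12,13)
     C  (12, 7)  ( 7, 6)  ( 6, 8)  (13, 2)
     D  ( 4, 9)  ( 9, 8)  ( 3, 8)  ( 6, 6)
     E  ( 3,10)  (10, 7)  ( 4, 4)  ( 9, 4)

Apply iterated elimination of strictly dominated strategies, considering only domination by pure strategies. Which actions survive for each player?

P2 drop Q (P beats it: A:10>8 B:11>9 C:7>6 D:9>8 E:10>7)
P1 drop A (B beats it: P:13>9 R:7>3 S:12>6)
P1 drop D (B beats it: P:13>4 R:7>3 S:12>6)
P1 drop E (B beats it: P:13>3 R:7>4 S:12>9)
P1→{B,C} P2→{P,R,S}

IESDS → P1:{B,C} P2:{P,R,S}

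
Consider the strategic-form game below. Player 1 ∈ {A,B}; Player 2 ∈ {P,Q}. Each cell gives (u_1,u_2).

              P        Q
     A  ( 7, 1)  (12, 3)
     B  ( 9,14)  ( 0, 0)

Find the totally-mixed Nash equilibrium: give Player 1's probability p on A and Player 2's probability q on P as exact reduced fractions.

P1 indiff ⇒ q·7+(1-q)·12 = q·9+(1-q)·0 ⇒ q(-2) = (1-q)(-12) ⇒ q = 6/7
P2 indiff ⇒ p·1+(1-p)·14 = p·3+(1-p)·0 ⇒ p(-2) = (1-p)(-14) ⇒ p = 7/8

p=7/8, q=6/7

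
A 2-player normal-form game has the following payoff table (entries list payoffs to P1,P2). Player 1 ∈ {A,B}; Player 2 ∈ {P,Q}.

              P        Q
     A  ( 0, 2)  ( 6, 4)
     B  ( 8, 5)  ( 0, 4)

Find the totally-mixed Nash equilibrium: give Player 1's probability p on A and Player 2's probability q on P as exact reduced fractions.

p=1/3, q=3/7

P1 indiff ⇒ q·0+(1-q)·6 = q·8+(1-q)·0 ⇒ q(-8) = (1-q)(-6) ⇒ q = 3/7
P2 indiff ⇒ p·2+(1-p)·5 = p·4+(1-p)·4 ⇒ p(-2) = (1-p)(-1) ⇒ p = 1/3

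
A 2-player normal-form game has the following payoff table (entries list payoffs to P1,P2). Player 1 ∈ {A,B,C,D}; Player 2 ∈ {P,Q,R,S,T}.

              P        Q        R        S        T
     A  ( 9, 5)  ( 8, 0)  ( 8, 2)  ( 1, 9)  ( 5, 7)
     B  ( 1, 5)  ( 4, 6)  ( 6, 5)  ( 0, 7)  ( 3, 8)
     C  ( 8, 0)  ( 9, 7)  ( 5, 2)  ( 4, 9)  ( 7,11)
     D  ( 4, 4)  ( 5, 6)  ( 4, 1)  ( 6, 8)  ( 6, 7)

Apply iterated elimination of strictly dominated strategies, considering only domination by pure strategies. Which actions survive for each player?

IESDS → P1:{C,D} P2:{S,T}

P1 drop B (A beats it: P:9>1 Q:8>4 R:8>6 S:1>0 T:5>3)
P2 drop P (S beats it: A:9>5 C:9>0 D:8>4)
P2 drop Q (S beats it: A:9>0 C:9>7 D:8>6)
P2 drop R (S beats it: A:9>2 C:9>2 D:8>1)
P1 drop A (C beats it: S:4>1 T:7>5)
P1→{C,D} P2→{S,T}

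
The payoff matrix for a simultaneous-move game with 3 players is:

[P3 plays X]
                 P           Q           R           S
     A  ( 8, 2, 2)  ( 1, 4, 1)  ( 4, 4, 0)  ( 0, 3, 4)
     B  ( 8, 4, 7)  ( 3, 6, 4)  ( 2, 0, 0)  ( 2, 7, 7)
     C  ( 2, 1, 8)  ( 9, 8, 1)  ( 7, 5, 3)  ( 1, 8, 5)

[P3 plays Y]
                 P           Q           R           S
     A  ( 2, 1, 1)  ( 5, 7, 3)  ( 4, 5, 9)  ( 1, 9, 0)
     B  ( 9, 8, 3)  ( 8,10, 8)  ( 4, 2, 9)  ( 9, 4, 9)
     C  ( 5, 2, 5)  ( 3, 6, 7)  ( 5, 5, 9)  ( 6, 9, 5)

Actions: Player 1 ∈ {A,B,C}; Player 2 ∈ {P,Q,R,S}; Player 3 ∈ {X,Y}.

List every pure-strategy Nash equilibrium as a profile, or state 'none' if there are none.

Nash profiles: (B,Q,Y)

(A,P,X): not NE [P2→R gives 4>2]
(A,P,Y): not NE [P1→B gives 9>2; P2→S gives 9>1; P3→X gives 2>1]
(A,Q,X): not NE [P1→C gives 9>1; P3→Y gives 3>1]
(A,Q,Y): not NE [P1→B gives 8>5; P2→S gives 9>7]
(A,R,X): not NE [P1→C gives 7>4; P3→Y gives 9>0]
(A,R,Y): not NE [P1→C gives 5>4; P2→S gives 9>5]
(A,S,X): not NE [P1→B gives 2>0; P2→R gives 4>3]
(A,S,Y): not NE [P1→B gives 9>1; P3→X gives 4>0]
(B,P,X): not NE [P2→S gives 7>4]
(B,P,Y): not NE [P2→Q gives 10>8; P3→X gives 7>3]
(B,Q,X): not NE [P1→C gives 9>3; P2→S gives 7>6; P3→Y gives 8>4]
(B,Q,Y): NE
(B,R,X): not NE [P1→C gives 7>2; P2→S gives 7>0; P3→Y gives 9>0]
(B,R,Y): not NE [P1→C gives 5>4; P2→Q gives 10>2]
(B,S,X): not NE [P3→Y gives 9>7]
(B,S,Y): not NE [P2→Q gives 10>4]
(C,P,X): not NE [P1→B gives 8>2; P2→S gives 8>1]
(C,P,Y): not NE [P1→B gives 9>5; P2→S gives 9>2; P3→X gives 8>5]
(C,Q,X): not NE [P3→Y gives 7>1]
(C,Q,Y): not NE [P1→B gives 8>3; P2→S gives 9>6]
(C,R,X): not NE [P2→S gives 8>5; P3→Y gives 9>3]
(C,R,Y): not NE [P2→S gives 9>5]
(C,S,X): not NE [P1→B gives 2>1]
(C,S,Y): not NE [P1→B gives 9>6]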